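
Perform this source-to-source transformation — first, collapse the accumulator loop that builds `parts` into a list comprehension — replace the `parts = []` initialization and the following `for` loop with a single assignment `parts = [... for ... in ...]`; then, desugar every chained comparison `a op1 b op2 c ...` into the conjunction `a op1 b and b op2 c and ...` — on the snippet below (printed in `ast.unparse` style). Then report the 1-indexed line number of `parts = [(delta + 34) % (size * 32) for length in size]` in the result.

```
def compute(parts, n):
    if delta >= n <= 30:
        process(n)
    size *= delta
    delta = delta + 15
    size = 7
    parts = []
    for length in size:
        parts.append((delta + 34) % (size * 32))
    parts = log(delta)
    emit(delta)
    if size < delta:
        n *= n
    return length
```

7

Transformed code:
def compute(parts, n):
    if delta >= n and n <= 30:
        process(n)
    size *= delta
    delta = delta + 15
    size = 7
    parts = [(delta + 34) % (size * 32) for length in size]
    parts = log(delta)
    emit(delta)
    if size < delta:
        n *= n
    return length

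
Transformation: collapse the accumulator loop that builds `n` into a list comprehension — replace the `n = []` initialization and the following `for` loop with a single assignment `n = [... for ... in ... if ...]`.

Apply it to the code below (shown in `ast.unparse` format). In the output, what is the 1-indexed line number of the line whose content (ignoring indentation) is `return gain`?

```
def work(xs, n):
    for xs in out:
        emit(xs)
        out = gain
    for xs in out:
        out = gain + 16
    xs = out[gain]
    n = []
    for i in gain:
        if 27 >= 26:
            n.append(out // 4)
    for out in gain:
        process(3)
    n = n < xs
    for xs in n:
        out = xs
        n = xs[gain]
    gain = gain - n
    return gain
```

16

Transformed code:
def work(xs, n):
    for xs in out:
        emit(xs)
        out = gain
    for xs in out:
        out = gain + 16
    xs = out[gain]
    n = [out // 4 for i in gain if 27 >= 26]
    for out in gain:
        process(3)
    n = n < xs
    for xs in n:
        out = xs
        n = xs[gain]
    gain = gain - n
    return gain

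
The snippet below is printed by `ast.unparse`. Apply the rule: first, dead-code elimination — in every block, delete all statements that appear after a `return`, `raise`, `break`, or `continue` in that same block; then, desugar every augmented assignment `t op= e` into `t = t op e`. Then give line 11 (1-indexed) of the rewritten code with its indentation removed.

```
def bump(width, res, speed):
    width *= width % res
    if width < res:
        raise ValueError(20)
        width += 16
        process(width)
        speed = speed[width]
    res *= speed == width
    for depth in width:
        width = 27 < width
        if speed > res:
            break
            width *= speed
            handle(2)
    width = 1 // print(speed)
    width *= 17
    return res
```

width = width * 17

Transformed code:
def bump(width, res, speed):
    width = width * (width % res)
    if width < res:
        raise ValueError(20)
    res = res * (speed == width)
    for depth in width:
        width = 27 < width
        if speed > res:
            break
    width = 1 // print(speed)
    width = width * 17
    return res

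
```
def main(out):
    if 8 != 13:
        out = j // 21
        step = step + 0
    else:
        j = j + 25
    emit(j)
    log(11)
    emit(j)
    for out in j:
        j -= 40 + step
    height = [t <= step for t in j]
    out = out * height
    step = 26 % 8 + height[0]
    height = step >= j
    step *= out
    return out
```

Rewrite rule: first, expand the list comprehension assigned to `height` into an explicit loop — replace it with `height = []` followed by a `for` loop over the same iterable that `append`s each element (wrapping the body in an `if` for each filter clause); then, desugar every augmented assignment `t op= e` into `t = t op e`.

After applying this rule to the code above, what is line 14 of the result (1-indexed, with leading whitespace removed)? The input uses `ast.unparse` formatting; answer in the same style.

height.append(t <= step)

Transformed code:
def main(out):
    if 8 != 13:
        out = j // 21
        step = step + 0
    else:
        j = j + 25
    emit(j)
    log(11)
    emit(j)
    for out in j:
        j = j - (40 + step)
    height = []
    for t in j:
        height.append(t <= step)
    out = out * height
    step = 26 % 8 + height[0]
    height = step >= j
    step = step * out
    return out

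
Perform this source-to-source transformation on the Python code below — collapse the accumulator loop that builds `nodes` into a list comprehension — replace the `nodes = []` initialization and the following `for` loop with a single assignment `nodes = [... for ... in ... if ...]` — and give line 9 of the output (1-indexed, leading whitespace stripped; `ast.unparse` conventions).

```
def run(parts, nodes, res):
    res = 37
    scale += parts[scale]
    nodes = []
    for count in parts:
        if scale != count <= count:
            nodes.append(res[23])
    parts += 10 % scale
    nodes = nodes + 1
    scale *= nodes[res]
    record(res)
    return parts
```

return parts

Transformed code:
def run(parts, nodes, res):
    res = 37
    scale += parts[scale]
    nodes = [res[23] for count in parts if scale != count <= count]
    parts += 10 % scale
    nodes = nodes + 1
    scale *= nodes[res]
    record(res)
    return parts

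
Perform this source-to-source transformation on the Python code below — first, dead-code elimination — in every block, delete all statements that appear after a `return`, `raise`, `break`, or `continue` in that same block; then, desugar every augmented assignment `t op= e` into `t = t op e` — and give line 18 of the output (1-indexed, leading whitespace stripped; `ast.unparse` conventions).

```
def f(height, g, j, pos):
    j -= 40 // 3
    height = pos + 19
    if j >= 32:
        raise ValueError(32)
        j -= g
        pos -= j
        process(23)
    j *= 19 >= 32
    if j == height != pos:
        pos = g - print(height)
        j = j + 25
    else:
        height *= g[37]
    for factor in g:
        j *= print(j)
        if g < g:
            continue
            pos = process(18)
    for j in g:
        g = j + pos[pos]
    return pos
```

return pos

Transformed code:
def f(height, g, j, pos):
    j = j - 40 // 3
    height = pos + 19
    if j >= 32:
        raise ValueError(32)
    j = j * (19 >= 32)
    if j == height != pos:
        pos = g - print(height)
        j = j + 25
    else:
        height = height * g[37]
    for factor in g:
        j = j * print(j)
        if g < g:
            continue
    for j in g:
        g = j + pos[pos]
    return pos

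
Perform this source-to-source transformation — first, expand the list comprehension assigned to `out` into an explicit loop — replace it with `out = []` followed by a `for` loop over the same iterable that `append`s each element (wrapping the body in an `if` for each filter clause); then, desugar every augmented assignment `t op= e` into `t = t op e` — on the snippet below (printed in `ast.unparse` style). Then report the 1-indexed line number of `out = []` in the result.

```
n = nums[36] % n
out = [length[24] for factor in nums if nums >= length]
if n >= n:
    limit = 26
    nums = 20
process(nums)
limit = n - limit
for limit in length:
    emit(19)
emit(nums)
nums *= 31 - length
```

Transformed code:
n = nums[36] % n
out = []
for factor in nums:
    if nums >= length:
        out.append(length[24])
if n >= n:
    limit = 26
    nums = 20
process(nums)
limit = n - limit
for limit in length:
    emit(19)
emit(nums)
nums = nums * (31 - length)

2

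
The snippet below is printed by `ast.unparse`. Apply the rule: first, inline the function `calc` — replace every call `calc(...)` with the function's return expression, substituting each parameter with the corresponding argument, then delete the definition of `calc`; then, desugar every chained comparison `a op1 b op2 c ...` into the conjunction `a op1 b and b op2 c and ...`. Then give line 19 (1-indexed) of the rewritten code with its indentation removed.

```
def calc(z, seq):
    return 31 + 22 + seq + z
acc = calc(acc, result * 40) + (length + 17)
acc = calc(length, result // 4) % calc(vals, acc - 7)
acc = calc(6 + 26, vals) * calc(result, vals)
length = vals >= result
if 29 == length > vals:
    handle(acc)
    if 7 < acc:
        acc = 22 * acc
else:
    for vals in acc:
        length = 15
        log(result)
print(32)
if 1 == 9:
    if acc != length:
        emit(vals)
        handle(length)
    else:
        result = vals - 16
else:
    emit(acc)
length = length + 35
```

result = vals - 16

Transformed code:
acc = 31 + 22 + result * 40 + acc + (length + 17)
acc = (31 + 22 + result // 4 + length) % (31 + 22 + (acc - 7) + vals)
acc = (31 + 22 + vals + (6 + 26)) * (31 + 22 + vals + result)
length = vals >= result
if 29 == length and length > vals:
    handle(acc)
    if 7 < acc:
        acc = 22 * acc
else:
    for vals in acc:
        length = 15
        log(result)
print(32)
if 1 == 9:
    if acc != length:
        emit(vals)
        handle(length)
    else:
        result = vals - 16
else:
    emit(acc)
length = length + 35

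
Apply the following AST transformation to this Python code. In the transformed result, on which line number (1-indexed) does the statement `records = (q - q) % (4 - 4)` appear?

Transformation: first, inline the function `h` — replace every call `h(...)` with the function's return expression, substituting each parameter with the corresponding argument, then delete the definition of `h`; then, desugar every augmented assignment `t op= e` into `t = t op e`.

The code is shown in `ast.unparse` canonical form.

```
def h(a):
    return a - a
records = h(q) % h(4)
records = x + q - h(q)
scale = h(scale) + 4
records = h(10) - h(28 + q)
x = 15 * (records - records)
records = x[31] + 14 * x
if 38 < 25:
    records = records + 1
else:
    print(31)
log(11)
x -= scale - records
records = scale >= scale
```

1

Transformed code:
records = (q - q) % (4 - 4)
records = x + q - (q - q)
scale = scale - scale + 4
records = 10 - 10 - (28 + q - (28 + q))
x = 15 * (records - records)
records = x[31] + 14 * x
if 38 < 25:
    records = records + 1
else:
    print(31)
log(11)
x = x - (scale - records)
records = scale >= scale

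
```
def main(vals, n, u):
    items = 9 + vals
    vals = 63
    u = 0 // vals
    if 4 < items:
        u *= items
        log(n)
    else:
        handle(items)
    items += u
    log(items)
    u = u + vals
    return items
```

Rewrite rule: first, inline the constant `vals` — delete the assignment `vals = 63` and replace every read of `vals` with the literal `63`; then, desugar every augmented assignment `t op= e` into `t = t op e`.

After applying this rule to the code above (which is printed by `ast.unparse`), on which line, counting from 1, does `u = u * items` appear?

Transformed code:
def main(vals, n, u):
    items = 9 + 63
    u = 0 // 63
    if 4 < items:
        u = u * items
        log(n)
    else:
        handle(items)
    items = items + u
    log(items)
    u = u + 63
    return items

5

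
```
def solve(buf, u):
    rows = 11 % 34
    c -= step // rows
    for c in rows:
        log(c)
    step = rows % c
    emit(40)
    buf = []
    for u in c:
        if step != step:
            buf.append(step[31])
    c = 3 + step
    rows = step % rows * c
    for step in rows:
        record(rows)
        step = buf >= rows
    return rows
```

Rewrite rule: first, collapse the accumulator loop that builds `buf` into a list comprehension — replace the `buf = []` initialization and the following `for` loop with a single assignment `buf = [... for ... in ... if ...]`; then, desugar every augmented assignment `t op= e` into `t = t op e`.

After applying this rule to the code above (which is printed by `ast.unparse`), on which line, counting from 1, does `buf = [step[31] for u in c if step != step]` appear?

8

Transformed code:
def solve(buf, u):
    rows = 11 % 34
    c = c - step // rows
    for c in rows:
        log(c)
    step = rows % c
    emit(40)
    buf = [step[31] for u in c if step != step]
    c = 3 + step
    rows = step % rows * c
    for step in rows:
        record(rows)
        step = buf >= rows
    return rows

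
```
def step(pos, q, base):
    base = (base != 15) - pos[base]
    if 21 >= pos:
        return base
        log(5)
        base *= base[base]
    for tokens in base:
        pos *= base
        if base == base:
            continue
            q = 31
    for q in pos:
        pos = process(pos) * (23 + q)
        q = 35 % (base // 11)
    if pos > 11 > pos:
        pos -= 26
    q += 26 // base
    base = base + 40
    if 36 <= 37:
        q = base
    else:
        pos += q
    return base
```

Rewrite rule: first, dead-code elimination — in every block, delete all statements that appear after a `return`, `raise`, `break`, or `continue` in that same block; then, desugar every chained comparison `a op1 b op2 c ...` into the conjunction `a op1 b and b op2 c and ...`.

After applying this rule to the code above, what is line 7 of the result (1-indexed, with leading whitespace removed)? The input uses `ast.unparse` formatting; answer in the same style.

if base == base:

Transformed code:
def step(pos, q, base):
    base = (base != 15) - pos[base]
    if 21 >= pos:
        return base
    for tokens in base:
        pos *= base
        if base == base:
            continue
    for q in pos:
        pos = process(pos) * (23 + q)
        q = 35 % (base // 11)
    if pos > 11 and 11 > pos:
        pos -= 26
    q += 26 // base
    base = base + 40
    if 36 <= 37:
        q = base
    else:
        pos += q
    return base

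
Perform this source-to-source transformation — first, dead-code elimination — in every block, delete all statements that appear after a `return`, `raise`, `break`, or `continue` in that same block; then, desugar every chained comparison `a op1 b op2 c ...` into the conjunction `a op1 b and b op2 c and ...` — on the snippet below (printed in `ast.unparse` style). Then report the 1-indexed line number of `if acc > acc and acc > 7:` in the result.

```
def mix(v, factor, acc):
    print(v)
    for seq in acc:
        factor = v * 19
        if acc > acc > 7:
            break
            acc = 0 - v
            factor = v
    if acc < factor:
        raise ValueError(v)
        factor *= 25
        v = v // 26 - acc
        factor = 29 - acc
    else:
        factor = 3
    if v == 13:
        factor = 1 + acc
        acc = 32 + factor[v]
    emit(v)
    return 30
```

5

Transformed code:
def mix(v, factor, acc):
    print(v)
    for seq in acc:
        factor = v * 19
        if acc > acc and acc > 7:
            break
    if acc < factor:
        raise ValueError(v)
    else:
        factor = 3
    if v == 13:
        factor = 1 + acc
        acc = 32 + factor[v]
    emit(v)
    return 30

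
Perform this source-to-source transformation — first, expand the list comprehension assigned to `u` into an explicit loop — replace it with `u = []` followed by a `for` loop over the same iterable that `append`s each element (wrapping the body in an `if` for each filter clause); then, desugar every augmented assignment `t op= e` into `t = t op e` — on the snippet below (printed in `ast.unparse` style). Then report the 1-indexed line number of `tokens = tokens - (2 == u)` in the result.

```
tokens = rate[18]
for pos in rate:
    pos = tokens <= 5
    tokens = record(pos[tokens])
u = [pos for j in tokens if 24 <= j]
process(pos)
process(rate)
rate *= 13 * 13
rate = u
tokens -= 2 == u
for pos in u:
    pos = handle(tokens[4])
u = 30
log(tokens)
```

Transformed code:
tokens = rate[18]
for pos in rate:
    pos = tokens <= 5
    tokens = record(pos[tokens])
u = []
for j in tokens:
    if 24 <= j:
        u.append(pos)
process(pos)
process(rate)
rate = rate * (13 * 13)
rate = u
tokens = tokens - (2 == u)
for pos in u:
    pos = handle(tokens[4])
u = 30
log(tokens)

13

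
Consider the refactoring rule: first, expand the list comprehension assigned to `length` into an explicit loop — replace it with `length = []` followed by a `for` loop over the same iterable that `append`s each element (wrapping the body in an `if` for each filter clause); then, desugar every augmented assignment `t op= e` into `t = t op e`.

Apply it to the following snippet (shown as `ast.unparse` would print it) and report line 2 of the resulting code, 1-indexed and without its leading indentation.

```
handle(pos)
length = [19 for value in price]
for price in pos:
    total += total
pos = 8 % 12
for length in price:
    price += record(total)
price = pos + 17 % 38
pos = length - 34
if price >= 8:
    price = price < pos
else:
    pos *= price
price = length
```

Transformed code:
handle(pos)
length = []
for value in price:
    length.append(19)
for price in pos:
    total = total + total
pos = 8 % 12
for length in price:
    price = price + record(total)
price = pos + 17 % 38
pos = length - 34
if price >= 8:
    price = price < pos
else:
    pos = pos * price
price = length

length = []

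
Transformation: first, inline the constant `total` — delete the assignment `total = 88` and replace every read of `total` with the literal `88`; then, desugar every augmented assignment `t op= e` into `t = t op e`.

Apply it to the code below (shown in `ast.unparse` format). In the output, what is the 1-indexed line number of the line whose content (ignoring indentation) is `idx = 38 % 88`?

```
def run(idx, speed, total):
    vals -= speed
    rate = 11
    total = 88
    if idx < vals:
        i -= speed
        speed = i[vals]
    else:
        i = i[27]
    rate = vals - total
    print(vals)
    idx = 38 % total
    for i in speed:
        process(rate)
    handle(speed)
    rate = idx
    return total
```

Transformed code:
def run(idx, speed, total):
    vals = vals - speed
    rate = 11
    if idx < vals:
        i = i - speed
        speed = i[vals]
    else:
        i = i[27]
    rate = vals - 88
    print(vals)
    idx = 38 % 88
    for i in speed:
        process(rate)
    handle(speed)
    rate = idx
    return 88

11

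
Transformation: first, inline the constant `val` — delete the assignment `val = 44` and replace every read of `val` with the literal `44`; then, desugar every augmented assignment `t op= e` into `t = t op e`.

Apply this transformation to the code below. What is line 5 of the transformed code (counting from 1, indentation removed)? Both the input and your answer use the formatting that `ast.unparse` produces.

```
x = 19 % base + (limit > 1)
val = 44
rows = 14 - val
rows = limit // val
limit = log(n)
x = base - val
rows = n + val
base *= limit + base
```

Transformed code:
x = 19 % base + (limit > 1)
rows = 14 - 44
rows = limit // 44
limit = log(n)
x = base - 44
rows = n + 44
base = base * (limit + base)

x = base - 44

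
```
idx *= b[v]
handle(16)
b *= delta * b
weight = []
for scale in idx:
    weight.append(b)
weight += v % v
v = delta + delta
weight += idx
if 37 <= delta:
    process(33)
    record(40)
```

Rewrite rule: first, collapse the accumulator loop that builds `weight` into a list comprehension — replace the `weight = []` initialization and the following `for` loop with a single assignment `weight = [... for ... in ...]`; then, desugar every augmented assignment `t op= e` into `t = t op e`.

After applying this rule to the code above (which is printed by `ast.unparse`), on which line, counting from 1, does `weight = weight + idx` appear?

7

Transformed code:
idx = idx * b[v]
handle(16)
b = b * (delta * b)
weight = [b for scale in idx]
weight = weight + v % v
v = delta + delta
weight = weight + idx
if 37 <= delta:
    process(33)
    record(40)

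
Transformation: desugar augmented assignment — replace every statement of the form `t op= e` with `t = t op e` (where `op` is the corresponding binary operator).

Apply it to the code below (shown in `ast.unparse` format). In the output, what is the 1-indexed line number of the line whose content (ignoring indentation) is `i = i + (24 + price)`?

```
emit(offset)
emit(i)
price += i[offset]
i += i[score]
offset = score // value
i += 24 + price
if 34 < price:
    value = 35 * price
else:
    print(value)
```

Transformed code:
emit(offset)
emit(i)
price = price + i[offset]
i = i + i[score]
offset = score // value
i = i + (24 + price)
if 34 < price:
    value = 35 * price
else:
    print(value)

6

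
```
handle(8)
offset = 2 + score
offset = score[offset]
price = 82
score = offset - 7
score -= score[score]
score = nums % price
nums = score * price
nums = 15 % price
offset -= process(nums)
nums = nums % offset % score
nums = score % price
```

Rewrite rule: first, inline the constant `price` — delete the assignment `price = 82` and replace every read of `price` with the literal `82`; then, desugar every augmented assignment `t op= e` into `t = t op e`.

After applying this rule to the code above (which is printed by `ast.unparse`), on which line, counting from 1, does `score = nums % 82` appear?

6

Transformed code:
handle(8)
offset = 2 + score
offset = score[offset]
score = offset - 7
score = score - score[score]
score = nums % 82
nums = score * 82
nums = 15 % 82
offset = offset - process(nums)
nums = nums % offset % score
nums = score % 82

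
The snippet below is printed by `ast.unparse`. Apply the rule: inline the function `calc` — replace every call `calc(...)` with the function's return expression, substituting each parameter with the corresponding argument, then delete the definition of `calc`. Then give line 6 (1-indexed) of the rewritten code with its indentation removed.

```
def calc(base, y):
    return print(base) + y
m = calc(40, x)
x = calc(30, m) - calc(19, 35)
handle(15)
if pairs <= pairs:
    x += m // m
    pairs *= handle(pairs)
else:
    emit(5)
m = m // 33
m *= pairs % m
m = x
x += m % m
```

pairs *= handle(pairs)

Transformed code:
m = print(40) + x
x = print(30) + m - (print(19) + 35)
handle(15)
if pairs <= pairs:
    x += m // m
    pairs *= handle(pairs)
else:
    emit(5)
m = m // 33
m *= pairs % m
m = x
x += m % m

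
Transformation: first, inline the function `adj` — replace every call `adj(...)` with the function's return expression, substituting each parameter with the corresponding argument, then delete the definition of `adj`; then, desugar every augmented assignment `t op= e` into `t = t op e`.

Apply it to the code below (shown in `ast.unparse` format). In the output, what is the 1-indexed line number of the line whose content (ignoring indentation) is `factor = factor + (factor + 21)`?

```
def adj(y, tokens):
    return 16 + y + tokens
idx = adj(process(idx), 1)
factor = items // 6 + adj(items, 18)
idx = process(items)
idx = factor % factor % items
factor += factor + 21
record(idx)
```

Transformed code:
idx = 16 + process(idx) + 1
factor = items // 6 + (16 + items + 18)
idx = process(items)
idx = factor % factor % items
factor = factor + (factor + 21)
record(idx)

5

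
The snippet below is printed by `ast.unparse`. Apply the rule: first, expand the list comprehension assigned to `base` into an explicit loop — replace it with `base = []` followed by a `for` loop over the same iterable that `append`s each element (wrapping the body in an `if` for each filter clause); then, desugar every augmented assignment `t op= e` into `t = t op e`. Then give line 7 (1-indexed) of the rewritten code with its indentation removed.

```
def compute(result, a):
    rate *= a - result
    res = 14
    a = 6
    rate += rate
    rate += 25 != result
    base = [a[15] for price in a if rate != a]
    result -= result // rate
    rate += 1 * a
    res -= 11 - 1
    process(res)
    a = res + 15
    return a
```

base = []

Transformed code:
def compute(result, a):
    rate = rate * (a - result)
    res = 14
    a = 6
    rate = rate + rate
    rate = rate + (25 != result)
    base = []
    for price in a:
        if rate != a:
            base.append(a[15])
    result = result - result // rate
    rate = rate + 1 * a
    res = res - (11 - 1)
    process(res)
    a = res + 15
    return a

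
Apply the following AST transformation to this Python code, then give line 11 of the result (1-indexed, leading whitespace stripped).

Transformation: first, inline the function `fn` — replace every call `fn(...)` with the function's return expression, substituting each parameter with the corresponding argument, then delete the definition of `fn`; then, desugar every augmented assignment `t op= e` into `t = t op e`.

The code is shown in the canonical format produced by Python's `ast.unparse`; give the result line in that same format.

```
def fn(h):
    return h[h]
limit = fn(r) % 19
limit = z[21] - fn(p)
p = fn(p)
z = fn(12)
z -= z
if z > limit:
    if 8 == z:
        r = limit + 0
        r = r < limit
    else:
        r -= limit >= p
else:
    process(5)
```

Transformed code:
limit = r[r] % 19
limit = z[21] - p[p]
p = p[p]
z = 12[12]
z = z - z
if z > limit:
    if 8 == z:
        r = limit + 0
        r = r < limit
    else:
        r = r - (limit >= p)
else:
    process(5)

r = r - (limit >= p)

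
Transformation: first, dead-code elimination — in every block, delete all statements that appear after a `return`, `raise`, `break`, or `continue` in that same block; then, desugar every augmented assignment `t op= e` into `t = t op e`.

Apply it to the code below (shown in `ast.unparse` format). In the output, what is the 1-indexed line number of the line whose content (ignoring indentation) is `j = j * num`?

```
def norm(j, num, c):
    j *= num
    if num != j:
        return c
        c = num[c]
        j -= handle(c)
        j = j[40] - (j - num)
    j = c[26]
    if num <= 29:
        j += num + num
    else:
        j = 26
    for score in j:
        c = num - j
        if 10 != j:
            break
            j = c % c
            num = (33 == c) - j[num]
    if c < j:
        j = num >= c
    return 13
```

2

Transformed code:
def norm(j, num, c):
    j = j * num
    if num != j:
        return c
    j = c[26]
    if num <= 29:
        j = j + (num + num)
    else:
        j = 26
    for score in j:
        c = num - j
        if 10 != j:
            break
    if c < j:
        j = num >= c
    return 13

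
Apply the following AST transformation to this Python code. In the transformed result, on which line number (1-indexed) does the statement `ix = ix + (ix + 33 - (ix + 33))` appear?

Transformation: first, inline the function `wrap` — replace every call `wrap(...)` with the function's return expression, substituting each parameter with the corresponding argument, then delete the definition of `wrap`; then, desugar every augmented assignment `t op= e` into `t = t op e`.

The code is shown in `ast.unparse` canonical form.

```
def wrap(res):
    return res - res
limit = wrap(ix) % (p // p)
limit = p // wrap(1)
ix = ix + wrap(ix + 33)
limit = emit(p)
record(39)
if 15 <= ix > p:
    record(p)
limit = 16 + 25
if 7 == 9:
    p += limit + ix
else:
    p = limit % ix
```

3

Transformed code:
limit = (ix - ix) % (p // p)
limit = p // (1 - 1)
ix = ix + (ix + 33 - (ix + 33))
limit = emit(p)
record(39)
if 15 <= ix > p:
    record(p)
limit = 16 + 25
if 7 == 9:
    p = p + (limit + ix)
else:
    p = limit % ix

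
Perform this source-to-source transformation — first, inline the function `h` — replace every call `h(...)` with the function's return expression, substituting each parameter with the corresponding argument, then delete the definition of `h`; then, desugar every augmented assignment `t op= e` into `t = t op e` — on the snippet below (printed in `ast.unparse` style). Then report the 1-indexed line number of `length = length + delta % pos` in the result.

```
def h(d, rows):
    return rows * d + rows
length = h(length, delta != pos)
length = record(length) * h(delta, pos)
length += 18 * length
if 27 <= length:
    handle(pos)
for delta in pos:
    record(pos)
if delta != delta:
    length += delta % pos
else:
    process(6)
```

9

Transformed code:
length = (delta != pos) * length + (delta != pos)
length = record(length) * (pos * delta + pos)
length = length + 18 * length
if 27 <= length:
    handle(pos)
for delta in pos:
    record(pos)
if delta != delta:
    length = length + delta % pos
else:
    process(6)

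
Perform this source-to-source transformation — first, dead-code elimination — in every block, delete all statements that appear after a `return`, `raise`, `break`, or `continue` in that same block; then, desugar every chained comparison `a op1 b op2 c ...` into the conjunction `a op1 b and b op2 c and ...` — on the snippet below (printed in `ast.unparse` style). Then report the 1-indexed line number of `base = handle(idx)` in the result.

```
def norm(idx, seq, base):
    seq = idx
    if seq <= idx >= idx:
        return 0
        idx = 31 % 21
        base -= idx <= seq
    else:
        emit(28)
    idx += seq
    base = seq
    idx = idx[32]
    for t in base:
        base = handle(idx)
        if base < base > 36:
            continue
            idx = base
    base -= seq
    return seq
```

11

Transformed code:
def norm(idx, seq, base):
    seq = idx
    if seq <= idx and idx >= idx:
        return 0
    else:
        emit(28)
    idx += seq
    base = seq
    idx = idx[32]
    for t in base:
        base = handle(idx)
        if base < base and base > 36:
            continue
    base -= seq
    return seq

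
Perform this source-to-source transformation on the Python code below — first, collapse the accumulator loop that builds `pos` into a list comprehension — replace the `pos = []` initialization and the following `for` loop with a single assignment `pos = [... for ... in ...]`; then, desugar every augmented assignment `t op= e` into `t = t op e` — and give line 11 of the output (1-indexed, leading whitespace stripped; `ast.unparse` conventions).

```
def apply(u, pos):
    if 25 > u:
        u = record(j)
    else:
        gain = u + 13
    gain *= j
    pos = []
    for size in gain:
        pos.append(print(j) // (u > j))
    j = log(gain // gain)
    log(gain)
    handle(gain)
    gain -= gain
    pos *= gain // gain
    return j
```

Transformed code:
def apply(u, pos):
    if 25 > u:
        u = record(j)
    else:
        gain = u + 13
    gain = gain * j
    pos = [print(j) // (u > j) for size in gain]
    j = log(gain // gain)
    log(gain)
    handle(gain)
    gain = gain - gain
    pos = pos * (gain // gain)
    return j

gain = gain - gain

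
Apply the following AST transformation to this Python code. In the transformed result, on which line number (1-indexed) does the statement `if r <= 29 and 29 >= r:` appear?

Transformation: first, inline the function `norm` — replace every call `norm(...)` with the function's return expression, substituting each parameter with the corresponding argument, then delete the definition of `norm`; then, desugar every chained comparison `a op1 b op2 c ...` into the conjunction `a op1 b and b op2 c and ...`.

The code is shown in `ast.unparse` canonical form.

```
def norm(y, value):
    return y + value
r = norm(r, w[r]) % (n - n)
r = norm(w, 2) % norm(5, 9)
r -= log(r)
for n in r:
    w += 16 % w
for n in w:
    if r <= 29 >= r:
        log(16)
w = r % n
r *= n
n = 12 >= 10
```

Transformed code:
r = (r + w[r]) % (n - n)
r = (w + 2) % (5 + 9)
r -= log(r)
for n in r:
    w += 16 % w
for n in w:
    if r <= 29 and 29 >= r:
        log(16)
w = r % n
r *= n
n = 12 >= 10

7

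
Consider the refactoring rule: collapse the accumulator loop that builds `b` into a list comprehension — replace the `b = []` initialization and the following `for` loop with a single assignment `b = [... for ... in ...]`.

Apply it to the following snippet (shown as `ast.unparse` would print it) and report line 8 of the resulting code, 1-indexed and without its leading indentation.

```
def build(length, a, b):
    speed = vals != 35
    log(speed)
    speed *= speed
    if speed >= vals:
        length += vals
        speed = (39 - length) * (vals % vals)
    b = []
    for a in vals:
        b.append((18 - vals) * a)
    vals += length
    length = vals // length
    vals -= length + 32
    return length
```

b = [(18 - vals) * a for a in vals]

Transformed code:
def build(length, a, b):
    speed = vals != 35
    log(speed)
    speed *= speed
    if speed >= vals:
        length += vals
        speed = (39 - length) * (vals % vals)
    b = [(18 - vals) * a for a in vals]
    vals += length
    length = vals // length
    vals -= length + 32
    return length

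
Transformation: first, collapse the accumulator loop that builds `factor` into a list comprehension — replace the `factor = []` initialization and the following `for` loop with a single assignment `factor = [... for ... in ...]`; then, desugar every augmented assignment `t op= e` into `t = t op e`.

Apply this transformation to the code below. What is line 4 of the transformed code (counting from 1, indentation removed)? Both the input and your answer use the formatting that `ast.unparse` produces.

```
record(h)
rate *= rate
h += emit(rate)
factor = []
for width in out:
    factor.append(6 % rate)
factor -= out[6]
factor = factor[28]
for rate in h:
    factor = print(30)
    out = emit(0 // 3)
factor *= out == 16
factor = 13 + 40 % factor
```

Transformed code:
record(h)
rate = rate * rate
h = h + emit(rate)
factor = [6 % rate for width in out]
factor = factor - out[6]
factor = factor[28]
for rate in h:
    factor = print(30)
    out = emit(0 // 3)
factor = factor * (out == 16)
factor = 13 + 40 % factor

factor = [6 % rate for width in out]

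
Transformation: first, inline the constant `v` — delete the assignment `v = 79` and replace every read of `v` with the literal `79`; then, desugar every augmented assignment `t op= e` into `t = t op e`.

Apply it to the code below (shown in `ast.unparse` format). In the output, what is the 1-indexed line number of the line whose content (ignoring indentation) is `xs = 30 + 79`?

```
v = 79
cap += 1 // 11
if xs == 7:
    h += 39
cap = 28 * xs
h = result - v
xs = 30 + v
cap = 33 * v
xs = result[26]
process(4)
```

6

Transformed code:
cap = cap + 1 // 11
if xs == 7:
    h = h + 39
cap = 28 * xs
h = result - 79
xs = 30 + 79
cap = 33 * 79
xs = result[26]
process(4)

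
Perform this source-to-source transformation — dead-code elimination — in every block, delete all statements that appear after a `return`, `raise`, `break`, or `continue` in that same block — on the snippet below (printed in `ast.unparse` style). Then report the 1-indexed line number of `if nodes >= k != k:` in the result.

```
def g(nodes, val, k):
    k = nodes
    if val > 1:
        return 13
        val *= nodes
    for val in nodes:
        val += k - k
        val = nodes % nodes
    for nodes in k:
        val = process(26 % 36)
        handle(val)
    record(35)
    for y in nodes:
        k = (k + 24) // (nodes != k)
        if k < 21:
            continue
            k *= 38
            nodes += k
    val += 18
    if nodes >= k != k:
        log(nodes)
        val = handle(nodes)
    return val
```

Transformed code:
def g(nodes, val, k):
    k = nodes
    if val > 1:
        return 13
    for val in nodes:
        val += k - k
        val = nodes % nodes
    for nodes in k:
        val = process(26 % 36)
        handle(val)
    record(35)
    for y in nodes:
        k = (k + 24) // (nodes != k)
        if k < 21:
            continue
    val += 18
    if nodes >= k != k:
        log(nodes)
        val = handle(nodes)
    return val

17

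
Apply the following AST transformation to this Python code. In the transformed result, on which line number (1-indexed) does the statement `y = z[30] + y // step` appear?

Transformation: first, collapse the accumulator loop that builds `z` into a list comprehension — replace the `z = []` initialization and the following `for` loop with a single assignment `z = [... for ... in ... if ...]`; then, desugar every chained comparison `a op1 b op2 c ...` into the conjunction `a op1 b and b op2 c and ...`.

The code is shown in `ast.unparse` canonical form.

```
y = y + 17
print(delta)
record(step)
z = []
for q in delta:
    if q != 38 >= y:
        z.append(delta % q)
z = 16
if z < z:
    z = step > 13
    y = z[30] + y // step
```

Transformed code:
y = y + 17
print(delta)
record(step)
z = [delta % q for q in delta if q != 38 and 38 >= y]
z = 16
if z < z:
    z = step > 13
    y = z[30] + y // step

8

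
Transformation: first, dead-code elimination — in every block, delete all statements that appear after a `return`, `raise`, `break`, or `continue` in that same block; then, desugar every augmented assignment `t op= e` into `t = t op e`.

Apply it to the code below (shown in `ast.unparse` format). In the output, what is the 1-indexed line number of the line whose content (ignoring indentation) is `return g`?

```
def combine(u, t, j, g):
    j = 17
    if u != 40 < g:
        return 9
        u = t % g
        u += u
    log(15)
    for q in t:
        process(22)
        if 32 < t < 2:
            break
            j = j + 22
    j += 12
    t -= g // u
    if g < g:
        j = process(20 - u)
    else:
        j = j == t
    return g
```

16

Transformed code:
def combine(u, t, j, g):
    j = 17
    if u != 40 < g:
        return 9
    log(15)
    for q in t:
        process(22)
        if 32 < t < 2:
            break
    j = j + 12
    t = t - g // u
    if g < g:
        j = process(20 - u)
    else:
        j = j == t
    return g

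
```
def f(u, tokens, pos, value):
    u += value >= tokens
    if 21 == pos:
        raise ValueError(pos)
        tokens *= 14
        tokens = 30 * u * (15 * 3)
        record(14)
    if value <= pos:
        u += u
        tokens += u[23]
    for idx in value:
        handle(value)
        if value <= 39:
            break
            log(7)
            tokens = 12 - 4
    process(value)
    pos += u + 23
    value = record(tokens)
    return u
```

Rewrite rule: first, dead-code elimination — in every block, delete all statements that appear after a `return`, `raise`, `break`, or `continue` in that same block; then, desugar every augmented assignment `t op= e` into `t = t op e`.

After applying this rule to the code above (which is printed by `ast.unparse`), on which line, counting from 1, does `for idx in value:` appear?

8

Transformed code:
def f(u, tokens, pos, value):
    u = u + (value >= tokens)
    if 21 == pos:
        raise ValueError(pos)
    if value <= pos:
        u = u + u
        tokens = tokens + u[23]
    for idx in value:
        handle(value)
        if value <= 39:
            break
    process(value)
    pos = pos + (u + 23)
    value = record(tokens)
    return u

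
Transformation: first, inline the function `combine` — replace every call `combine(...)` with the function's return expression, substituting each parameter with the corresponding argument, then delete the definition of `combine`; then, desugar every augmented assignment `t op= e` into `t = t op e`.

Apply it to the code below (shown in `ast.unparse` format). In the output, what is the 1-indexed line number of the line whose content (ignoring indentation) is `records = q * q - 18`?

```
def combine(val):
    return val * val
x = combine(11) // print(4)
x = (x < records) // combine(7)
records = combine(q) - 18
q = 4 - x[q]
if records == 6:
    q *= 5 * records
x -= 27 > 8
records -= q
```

Transformed code:
x = 11 * 11 // print(4)
x = (x < records) // (7 * 7)
records = q * q - 18
q = 4 - x[q]
if records == 6:
    q = q * (5 * records)
x = x - (27 > 8)
records = records - q

3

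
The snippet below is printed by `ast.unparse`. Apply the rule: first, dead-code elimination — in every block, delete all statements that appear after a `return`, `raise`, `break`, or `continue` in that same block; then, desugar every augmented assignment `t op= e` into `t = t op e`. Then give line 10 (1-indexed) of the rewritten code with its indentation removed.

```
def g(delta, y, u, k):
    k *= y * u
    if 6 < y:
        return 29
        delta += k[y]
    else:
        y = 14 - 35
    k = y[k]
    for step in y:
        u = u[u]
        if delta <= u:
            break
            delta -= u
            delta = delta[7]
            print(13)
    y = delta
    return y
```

Transformed code:
def g(delta, y, u, k):
    k = k * (y * u)
    if 6 < y:
        return 29
    else:
        y = 14 - 35
    k = y[k]
    for step in y:
        u = u[u]
        if delta <= u:
            break
    y = delta
    return y

if delta <= u: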